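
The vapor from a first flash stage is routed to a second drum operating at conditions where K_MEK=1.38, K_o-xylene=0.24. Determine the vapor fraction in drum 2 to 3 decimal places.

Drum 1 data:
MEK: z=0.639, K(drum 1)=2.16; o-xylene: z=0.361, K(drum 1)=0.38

Drum 1:
Rachford–Rice: g(ψ₁) = Σ zᵢ(Kᵢ−1)/(1+ψ₁(Kᵢ−1)) = 0.
g(0) = ΣzᵢKᵢ − 1 = 0.517 and g(1) = 1 − Σzᵢ/Kᵢ = -0.246, so a root lies in (0, 1).
Binary case is linear: z₁(K₁−1)(1+ψ₁(K₂−1)) + z₂(K₂−1)(1+ψ₁(K₁−1)) = 0
⇒ ψ₁ = [z₁(K₁−1)+z₂(K₂−1)] / [−(K₁−1)(K₂−1)] = 0.5174/0.7192 = 0.719
Drum-1 compositions:
  MEK: x = 0.348, y = 0.752
  o-xylene: x = 0.652, y = 0.248
Drum-2 feed = drum-1 vapor: z₂ = (0.7524, 0.2476).
Drum 2:
Material balance + equilibrium reduce to Σ zᵢ(Kᵢ−1)/(1+ψ₂(Kᵢ−1)) = 0.
Feasibility: ΣzᵢKᵢ = 1.098, Σzᵢ/Kᵢ = 1.577 — both > 1, two phases present.
Binary case is linear: z₁(K₁−1)(1+ψ₂(K₂−1)) + z₂(K₂−1)(1+ψ₂(K₁−1)) = 0
⇒ ψ₂ = [z₁(K₁−1)+z₂(K₂−1)] / [−(K₁−1)(K₂−1)] = 0.0977/0.2888 = 0.338
  MEK: x = 0.667, y = 0.920
  o-xylene: x = 0.333, y = 0.080

V/F (drum 2) = 0.338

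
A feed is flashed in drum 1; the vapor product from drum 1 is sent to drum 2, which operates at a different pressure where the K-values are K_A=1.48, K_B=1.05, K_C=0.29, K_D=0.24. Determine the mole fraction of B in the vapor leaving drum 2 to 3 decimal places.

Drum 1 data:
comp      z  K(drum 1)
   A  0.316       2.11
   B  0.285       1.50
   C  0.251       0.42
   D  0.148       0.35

Drum 1:
Material balance + equilibrium reduce to Σ zᵢ(Kᵢ−1)/(1+ψ₁(Kᵢ−1)) = 0.
Check two-phase: ΣzᵢKᵢ = 1.251 > 1 and Σzᵢ/Kᵢ = 1.360 > 1, so g(0) = 0.251 > 0 and g(1) = -0.360 < 0.
Iterate (Newton) starting at ψ₁ = 0.5:
  ψ₁ = 0.500: g = -0.0080, g' = -0.511 → ψ₁ = 0.484
Converged at ψ₁ = 0.484.
Drum-1 compositions:
  A: x = 0.206, y = 0.434
  B: x = 0.229, y = 0.344
  C: x = 0.349, y = 0.147
  D: x = 0.216, y = 0.076
Drum-2 feed = drum-1 vapor: z₂ = (0.4336, 0.3442, 0.1466, 0.0756).
Drum 2:
Rachford–Rice: g(ψ₂) = Σ zᵢ(Kᵢ−1)/(1+ψ₂(Kᵢ−1)) = 0.
Check two-phase: ΣzᵢKᵢ = 1.064 > 1 and Σzᵢ/Kᵢ = 1.441 > 1, so g(0) = 0.064 > 0 and g(1) = -0.441 < 0.
Newton iteration, ψ₂⁰ = 0.5:
  ψ₂ = 0.500: g = -0.0694, g' = -0.357 → ψ₂ = 0.306
  ψ₂ = 0.306: g = -0.0093, g' = -0.271 → ψ₂ = 0.271
Converged at ψ₂ = 0.271.
  A: x = 0.384, y = 0.568
  B: x = 0.340, y = 0.357
  C: x = 0.181, y = 0.053
  D: x = 0.095, y = 0.023

y_B (drum 2) = 0.357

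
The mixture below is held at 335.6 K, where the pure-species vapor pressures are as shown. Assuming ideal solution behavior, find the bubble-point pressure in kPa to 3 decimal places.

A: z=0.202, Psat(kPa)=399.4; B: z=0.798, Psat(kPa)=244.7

Pbub = 275.949 kPa

At the bubble point ψ → 0, so ΣzᵢKᵢ = 1 with Kᵢ = Pᵢˢᵃᵗ/P ⇒ P = ΣzᵢPᵢˢᵃᵗ.
P = 0.202·399.4 + 0.798·244.7 = 275.949 kPa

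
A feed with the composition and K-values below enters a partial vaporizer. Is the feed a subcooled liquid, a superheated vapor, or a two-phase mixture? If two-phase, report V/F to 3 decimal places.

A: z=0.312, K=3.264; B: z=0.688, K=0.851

superheated vapor

ΣzᵢKᵢ = 1.604; Σzᵢ/Kᵢ = 0.904.
Since Σzᵢ/Kᵢ < 1 the mixture is above its dew point — single vapor phase.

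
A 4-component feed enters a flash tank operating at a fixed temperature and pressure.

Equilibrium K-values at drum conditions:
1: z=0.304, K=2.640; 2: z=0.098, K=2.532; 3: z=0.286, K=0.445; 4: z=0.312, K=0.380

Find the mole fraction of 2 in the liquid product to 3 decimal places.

Material balance + equilibrium reduce to Σ zᵢ(Kᵢ−1)/(1+ψ(Kᵢ−1)) = 0.
g(0) = ΣzᵢKᵢ − 1 = 0.297 and g(1) = 1 − Σzᵢ/Kᵢ = -0.618, so a root lies in (0, 1).
Newton–Raphson from ψ = 0.5:
  ψ = 0.500: g = -0.1411, g' = -0.741 → ψ = 0.310
  ψ = 0.310: g = 0.0014, g' = -0.778 → ψ = 0.311
Converged at ψ = 0.311.
Compositions from xᵢ = zᵢ/(1+ψ(Kᵢ−1)), yᵢ = Kᵢxᵢ:
  1: x = 0.201, y = 0.531
  2: x = 0.066, y = 0.168
  3: x = 0.346, y = 0.154
  4: x = 0.387, y = 0.147

x_2 = 0.066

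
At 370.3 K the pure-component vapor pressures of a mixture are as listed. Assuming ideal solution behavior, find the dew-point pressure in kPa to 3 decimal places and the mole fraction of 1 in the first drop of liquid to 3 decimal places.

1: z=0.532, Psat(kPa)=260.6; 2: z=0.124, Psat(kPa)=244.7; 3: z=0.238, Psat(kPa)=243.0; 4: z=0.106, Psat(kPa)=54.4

At the dew point ψ → 1, so Σzᵢ/Kᵢ = 1 with Kᵢ = Pᵢˢᵃᵗ/P ⇒ 1/P = Σzᵢ/Pᵢˢᵃᵗ.
1/P = 0.532/260.6 + 0.124/244.7 + 0.238/243.0 + 0.106/54.4 = 0.005476 ⇒ P = 182.610 kPa
xᵢ = zᵢP/Pᵢˢᵃᵗ ⇒ x_1 = 0.532·182.610/260.6 = 0.373

Pdew = 182.610 kPa, x_1 = 0.373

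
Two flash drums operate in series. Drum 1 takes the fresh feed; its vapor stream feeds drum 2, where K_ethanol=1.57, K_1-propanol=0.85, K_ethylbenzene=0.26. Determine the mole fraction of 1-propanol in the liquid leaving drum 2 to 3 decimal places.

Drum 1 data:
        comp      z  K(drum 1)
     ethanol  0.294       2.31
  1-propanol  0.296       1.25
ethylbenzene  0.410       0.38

x_1-propanol (drum 2) = 0.351

Drum 1:
Material balance + equilibrium reduce to Σ zᵢ(Kᵢ−1)/(1+ψ₁(Kᵢ−1)) = 0.
g(0) = ΣzᵢKᵢ − 1 = 0.205 and g(1) = 1 − Σzᵢ/Kᵢ = -0.443, so a root lies in (0, 1).
Newton iteration, ψ₁⁰ = 0.59:
  ψ₁ = 0.590: g = -0.1191, g' = -0.566 → ψ₁ = 0.380
  ψ₁ = 0.380: g = -0.0077, g' = -0.510 → ψ₁ = 0.365
Converged at ψ₁ = 0.365.
Drum-1 compositions:
  ethanol: x = 0.199, y = 0.460
  1-propanol: x = 0.271, y = 0.339
  ethylbenzene: x = 0.530, y = 0.201
Drum-2 feed = drum-1 vapor: z₂ = (0.4596, 0.3391, 0.2013).
Drum 2:
Rachford–Rice: g(ψ₂) = Σ zᵢ(Kᵢ−1)/(1+ψ₂(Kᵢ−1)) = 0.
Check two-phase: ΣzᵢKᵢ = 1.062 > 1 and Σzᵢ/Kᵢ = 1.466 > 1, so g(0) = 0.062 > 0 and g(1) = -0.466 < 0.
Newton–Raphson from ψ₂ = 0.56:
  ψ₂ = 0.560: g = -0.1113, g' = -0.416 → ψ₂ = 0.293
  ψ₂ = 0.293: g = -0.0188, g' = -0.298 → ψ₂ = 0.229
  ψ₂ = 0.229: g = -0.0004, g' = -0.285 → ψ₂ = 0.228
Converged at ψ₂ = 0.228.
  ethanol: x = 0.407, y = 0.639
  1-propanol: x = 0.351, y = 0.298
  ethylbenzene: x = 0.242, y = 0.063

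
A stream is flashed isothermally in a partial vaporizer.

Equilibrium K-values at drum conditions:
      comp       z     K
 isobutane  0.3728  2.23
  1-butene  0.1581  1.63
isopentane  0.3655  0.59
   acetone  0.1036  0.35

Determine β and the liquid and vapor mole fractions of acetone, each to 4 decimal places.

Let β = V/F and solve Σ zᵢ(Kᵢ−1)/(1+β(Kᵢ−1)) = 0.
g(0) = ΣzᵢKᵢ − 1 = 0.3410 and g(1) = 1 − Σzᵢ/Kᵢ = -0.1797, so a root lies in (0, 1).
Newton–Raphson from β = 0.49:
  β = 0.4900: g = 0.07587, g' = -0.4467 → β = 0.6599
  β = 0.6599: g = 0.00012, g' = -0.4528 → β = 0.6601
Converged at β = 0.6601.
Compositions from xᵢ = zᵢ/(1+β(Kᵢ−1)), yᵢ = Kᵢxᵢ:
  isobutane: x = 0.2057, y = 0.4588
  1-butene: x = 0.1117, y = 0.1820
  isopentane: x = 0.5011, y = 0.2957
  acetone: x = 0.1815, y = 0.0635

β = 0.6601, x_acetone = 0.1815, y_acetone = 0.0635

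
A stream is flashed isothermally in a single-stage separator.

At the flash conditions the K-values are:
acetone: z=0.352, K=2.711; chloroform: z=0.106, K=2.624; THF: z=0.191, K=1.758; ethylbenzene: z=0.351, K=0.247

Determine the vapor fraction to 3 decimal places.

Rachford–Rice: g(ψ) = Σ zᵢ(Kᵢ−1)/(1+ψ(Kᵢ−1)) = 0.
Feasibility: ΣzᵢKᵢ = 1.655, Σzᵢ/Kᵢ = 1.700 — both > 1, two phases present.
Iterate (Newton) starting at ψ = 0.4:
  ψ = 0.400: g = 0.1948, g' = -0.938 → ψ = 0.608
  ψ = 0.608: g = -0.0062, g' = -1.046 → ψ = 0.602
Converged at ψ = 0.602.

ψ = 0.602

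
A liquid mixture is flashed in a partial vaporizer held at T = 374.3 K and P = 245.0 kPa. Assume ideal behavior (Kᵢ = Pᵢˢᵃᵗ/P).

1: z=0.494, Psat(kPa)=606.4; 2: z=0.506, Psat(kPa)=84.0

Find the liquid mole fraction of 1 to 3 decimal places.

Raoult's law: Kᵢ = Pᵢˢᵃᵗ/P = Pᵢˢᵃᵗ/245.0.
  K_1 = 606.4/245.0 = 2.47510, K_2 = 84.0/245.0 = 0.34286
Newton–Raphson from ψ = 0.5:
  ψ = 0.500: g = -0.0759, g' = -0.841 → ψ = 0.410
  ψ = 0.410: g = -0.0009, g' = -0.827 → ψ = 0.409
Converged at ψ = 0.409.
Compositions from xᵢ = zᵢ/(1+ψ(Kᵢ−1)), yᵢ = Kᵢxᵢ:
  1: x = 0.308, y = 0.763
  2: x = 0.692, y = 0.237

x_1 = 0.308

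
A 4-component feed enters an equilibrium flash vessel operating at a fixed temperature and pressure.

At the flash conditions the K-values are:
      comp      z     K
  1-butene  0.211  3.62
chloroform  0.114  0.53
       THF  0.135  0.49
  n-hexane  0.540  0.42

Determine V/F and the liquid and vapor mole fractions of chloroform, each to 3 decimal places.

V/F = 0.081, x_chloroform = 0.119, y_chloroform = 0.063

Newton–Raphson from V/F = 0.53:
  V/F = 0.530: g = -0.3865, g' = -0.743 → V/F = 0.010
  V/F = 0.010: g = 0.1007, g' = -1.620 → V/F = 0.072
  V/F = 0.072: g = 0.0112, g' = -1.287 → V/F = 0.081
Converged at V/F = 0.081.
Compositions from xᵢ = zᵢ/(1+V/F(Kᵢ−1)), yᵢ = Kᵢxᵢ:
  1-butene: x = 0.174, y = 0.630
  chloroform: x = 0.119, y = 0.063
  THF: x = 0.141, y = 0.069
  n-hexane: x = 0.567, y = 0.238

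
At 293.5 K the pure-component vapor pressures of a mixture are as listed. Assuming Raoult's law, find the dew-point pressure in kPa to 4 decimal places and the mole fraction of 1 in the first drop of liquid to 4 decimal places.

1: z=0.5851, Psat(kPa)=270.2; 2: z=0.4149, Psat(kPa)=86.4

Pdew = 143.5232 kPa, x_1 = 0.3108

At the dew point ψ → 1, so Σzᵢ/Kᵢ = 1 with Kᵢ = Pᵢˢᵃᵗ/P ⇒ 1/P = Σzᵢ/Pᵢˢᵃᵗ.
1/P = 0.5851/270.2 + 0.4149/86.4 = 0.0069675 ⇒ P = 143.5232 kPa
xᵢ = zᵢP/Pᵢˢᵃᵗ ⇒ x_1 = 0.5851·143.5232/270.2 = 0.3108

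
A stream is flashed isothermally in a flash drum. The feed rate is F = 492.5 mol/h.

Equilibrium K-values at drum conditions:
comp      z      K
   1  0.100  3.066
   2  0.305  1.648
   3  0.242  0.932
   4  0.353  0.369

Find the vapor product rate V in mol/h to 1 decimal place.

V = 149.3 mol/h

Iterate (Newton) starting at β = 0.33:
  β = 0.330: g = -0.0125, g' = -0.463 → β = 0.303
Converged at β = 0.303.
Then V = β·F = 0.3031·492.5 = 149.3 mol/h and L = F − V = 343.2 mol/h.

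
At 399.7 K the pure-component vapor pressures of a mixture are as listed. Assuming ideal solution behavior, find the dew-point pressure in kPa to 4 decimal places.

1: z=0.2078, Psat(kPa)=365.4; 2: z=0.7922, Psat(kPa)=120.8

At the dew point ψ → 1, so Σzᵢ/Kᵢ = 1 with Kᵢ = Pᵢˢᵃᵗ/P ⇒ 1/P = Σzᵢ/Pᵢˢᵃᵗ.
1/P = 0.2078/365.4 + 0.7922/120.8 = 0.0071266 ⇒ P = 140.3186 kPa

Pdew = 140.3186 kPa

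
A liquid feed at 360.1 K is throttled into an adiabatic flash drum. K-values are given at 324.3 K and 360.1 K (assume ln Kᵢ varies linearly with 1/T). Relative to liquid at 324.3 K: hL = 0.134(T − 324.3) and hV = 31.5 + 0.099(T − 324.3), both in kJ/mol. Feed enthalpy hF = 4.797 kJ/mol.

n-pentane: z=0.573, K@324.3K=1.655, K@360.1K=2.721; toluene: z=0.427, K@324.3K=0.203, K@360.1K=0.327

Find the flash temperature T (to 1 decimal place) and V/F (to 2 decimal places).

T = 327.1 K, V/F = 0.14

Adiabatic flash: solve Rachford–Rice at each trial T, then check hF = ψ·hV(T) + (1−ψ)·hL(T).
  T = 324.3 K: K = (1.655, 0.203), RR gives ψ = 0.067, H_out = 2.112 kJ/mol
  T = 360.1 K: K = (2.721, 0.327), RR gives ψ = 0.603, H_out = 23.045 kJ/mol
  T = 342.2 K: K = (2.150, 0.261), RR gives ψ = 0.404, H_out = 14.868 kJ/mol
  T = 333.2 K: K = (1.892, 0.231), RR gives ψ = 0.266, H_out = 9.486 kJ/mol
  T = 328.8 K: K = (1.772, 0.217), RR gives ψ = 0.179, H_out = 6.202 kJ/mol
  T = 326.6 K: K = (1.714, 0.210), RR gives ψ = 0.128, H_out = 4.315 kJ/mol
  T = 327.7 K: K = (1.743, 0.213), RR gives ψ = 0.154, H_out = 5.283 kJ/mol
Linear interpolation between T = 326.6 (H_out = 4.315) and T = 327.7 (H_out = 5.283) on hF = 4.797 gives T ≈ 327.1 K, at which ψ = 0.14.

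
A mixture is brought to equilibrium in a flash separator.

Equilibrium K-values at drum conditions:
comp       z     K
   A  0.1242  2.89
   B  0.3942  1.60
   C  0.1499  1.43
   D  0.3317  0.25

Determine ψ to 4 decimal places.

Iterate (Newton) starting at ψ = 0.39:
  ψ = 0.3900: g = 0.03038, g' = -0.6333 → ψ = 0.4380
  ψ = 0.4380: g = -0.00049, g' = -0.6552 → ψ = 0.4372
Converged at ψ = 0.4372.

ψ = 0.4372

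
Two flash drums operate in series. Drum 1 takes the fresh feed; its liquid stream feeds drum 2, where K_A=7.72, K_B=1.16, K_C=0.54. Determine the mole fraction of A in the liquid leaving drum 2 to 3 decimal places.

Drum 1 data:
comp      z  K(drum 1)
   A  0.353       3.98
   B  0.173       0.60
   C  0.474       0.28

x_A (drum 2) = 0.048

Drum 1:
Rachford–Rice: g(ψ₁) = Σ zᵢ(Kᵢ−1)/(1+ψ₁(Kᵢ−1)) = 0.
g(0) = ΣzᵢKᵢ − 1 = 0.641 and g(1) = 1 − Σzᵢ/Kᵢ = -1.070, so a root lies in (0, 1).
Newton–Raphson from ψ₁ = 0.47:
  ψ₁ = 0.470: g = -0.1629, g' = -1.147 → ψ₁ = 0.328
  ψ₁ = 0.328: g = 0.0055, g' = -1.259 → ψ₁ = 0.332
Converged at ψ₁ = 0.332.
Drum-1 compositions:
  A: x = 0.177, y = 0.706
  B: x = 0.200, y = 0.120
  C: x = 0.623, y = 0.174
Drum-2 feed = drum-1 liquid: z₂ = (0.1773, 0.1995, 0.6231).
Drum 2:
Newton iteration, ψ₂⁰ = 0.47:
  ψ₂ = 0.470: g = -0.0494, g' = -0.682 → ψ₂ = 0.398
  ψ₂ = 0.398: g = 0.0038, g' = -0.796 → ψ₂ = 0.402
Converged at ψ₂ = 0.402.
  A: x = 0.048, y = 0.370
  B: x = 0.187, y = 0.217
  C: x = 0.765, y = 0.413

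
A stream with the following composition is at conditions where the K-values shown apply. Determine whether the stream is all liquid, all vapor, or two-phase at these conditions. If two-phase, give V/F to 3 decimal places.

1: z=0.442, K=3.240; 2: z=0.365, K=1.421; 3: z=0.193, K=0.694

ΣzᵢKᵢ = 2.085; Σzᵢ/Kᵢ = 0.671.
Since Σzᵢ/Kᵢ < 1 the mixture is above its dew point — single vapor phase.

all vapor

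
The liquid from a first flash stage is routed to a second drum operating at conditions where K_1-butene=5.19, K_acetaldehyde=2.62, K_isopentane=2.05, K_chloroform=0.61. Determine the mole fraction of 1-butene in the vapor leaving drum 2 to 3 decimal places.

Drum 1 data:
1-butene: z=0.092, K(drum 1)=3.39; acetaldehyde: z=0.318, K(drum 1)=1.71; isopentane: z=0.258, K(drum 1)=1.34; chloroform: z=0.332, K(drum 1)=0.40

y_1-butene (drum 2) = 0.043

Drum 1:
Iterate (Newton) starting at ψ₁ = 0.5:
  ψ₁ = 0.500: g = 0.0572, g' = -0.462 → ψ₁ = 0.624
  ψ₁ = 0.624: g = -0.0012, g' = -0.487 → ψ₁ = 0.621
Converged at ψ₁ = 0.621.
Drum-1 compositions:
  1-butene: x = 0.037, y = 0.126
  acetaldehyde: x = 0.221, y = 0.377
  isopentane: x = 0.213, y = 0.285
  chloroform: x = 0.529, y = 0.212
Drum-2 feed = drum-1 liquid: z₂ = (0.0370, 0.2207, 0.2130, 0.5293).
Drum 2:
Material balance + equilibrium reduce to Σ zᵢ(Kᵢ−1)/(1+ψ₂(Kᵢ−1)) = 0.
Feasibility: ΣzᵢKᵢ = 1.530, Σzᵢ/Kᵢ = 1.063 — both > 1, two phases present.
Newton iteration, ψ₂⁰ = 0.5:
  ψ₂ = 0.500: g = 0.1379, g' = -0.470 → ψ₂ = 0.793
  ψ₂ = 0.793: g = 0.0154, g' = -0.384 → ψ₂ = 0.833
  ψ₂ = 0.833: g = 0.0001, g' = -0.381 → ψ₂ = 0.834
Converged at ψ₂ = 0.834.
  1-butene: x = 0.008, y = 0.043
  acetaldehyde: x = 0.094, y = 0.246
  isopentane: x = 0.114, y = 0.233
  chloroform: x = 0.784, y = 0.478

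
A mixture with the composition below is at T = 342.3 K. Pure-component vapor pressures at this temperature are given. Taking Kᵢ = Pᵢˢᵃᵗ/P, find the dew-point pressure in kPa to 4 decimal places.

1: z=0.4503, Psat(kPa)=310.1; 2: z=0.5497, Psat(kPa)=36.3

Pdew = 60.2578 kPa

At the dew point ψ → 1, so Σzᵢ/Kᵢ = 1 with Kᵢ = Pᵢˢᵃᵗ/P ⇒ 1/P = Σzᵢ/Pᵢˢᵃᵗ.
1/P = 0.4503/310.1 + 0.5497/36.3 = 0.0165954 ⇒ P = 60.2578 kPa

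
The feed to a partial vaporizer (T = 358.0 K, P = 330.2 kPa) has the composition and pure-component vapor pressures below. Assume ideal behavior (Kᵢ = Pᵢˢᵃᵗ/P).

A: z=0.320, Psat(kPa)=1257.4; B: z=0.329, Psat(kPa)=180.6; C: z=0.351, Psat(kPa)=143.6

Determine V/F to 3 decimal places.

V/F = 0.382

Raoult's law: Kᵢ = Pᵢˢᵃᵗ/P = Pᵢˢᵃᵗ/330.2.
  K_A = 1257.4/330.2 = 3.80800, K_B = 180.6/330.2 = 0.54694, K_C = 143.6/330.2 = 0.43489
Material balance + equilibrium reduce to Σ zᵢ(Kᵢ−1)/(1+V/F(Kᵢ−1)) = 0.
g(0) = ΣzᵢKᵢ − 1 = 0.551 and g(1) = 1 − Σzᵢ/Kᵢ = -0.493, so a root lies in (0, 1).
Newton–Raphson from V/F = 0.38:
  V/F = 0.380: g = 0.0021, g' = -0.871 → V/F = 0.382
Converged at V/F = 0.382.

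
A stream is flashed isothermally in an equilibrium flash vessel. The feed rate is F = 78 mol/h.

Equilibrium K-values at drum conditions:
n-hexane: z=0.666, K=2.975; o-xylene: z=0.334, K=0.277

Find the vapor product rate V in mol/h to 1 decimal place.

V = 58.7 mol/h

Let β = V/F and solve Σ zᵢ(Kᵢ−1)/(1+β(Kᵢ−1)) = 0.
Check two-phase: ΣzᵢKᵢ = 2.074 > 1 and Σzᵢ/Kᵢ = 1.430 > 1, so g(0) = 1.074 > 0 and g(1) = -0.430 < 0.
Newton iteration, β⁰ = 0.5:
  β = 0.500: g = 0.2836, g' = -1.086 → β = 0.761
  β = 0.761: g = -0.0116, g' = -1.278 → β = 0.752
Converged at β = 0.752.
Then V = β·F = 0.7520·78 = 58.7 mol/h and L = F − V = 19.3 mol/h.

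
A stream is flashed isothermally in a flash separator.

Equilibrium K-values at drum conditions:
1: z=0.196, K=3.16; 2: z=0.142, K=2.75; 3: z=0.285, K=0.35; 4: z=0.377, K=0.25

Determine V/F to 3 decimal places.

Material balance + equilibrium reduce to Σ zᵢ(Kᵢ−1)/(1+V/F(Kᵢ−1)) = 0.
Feasibility: ΣzᵢKᵢ = 1.204, Σzᵢ/Kᵢ = 2.436 — both > 1, two phases present.
Iterate (Newton) starting at V/F = 0.3:
  V/F = 0.300: g = -0.1751, g' = -1.063 → V/F = 0.135
  V/F = 0.135: g = 0.0109, g' = -1.240 → V/F = 0.144
Converged at V/F = 0.144.

V/F = 0.144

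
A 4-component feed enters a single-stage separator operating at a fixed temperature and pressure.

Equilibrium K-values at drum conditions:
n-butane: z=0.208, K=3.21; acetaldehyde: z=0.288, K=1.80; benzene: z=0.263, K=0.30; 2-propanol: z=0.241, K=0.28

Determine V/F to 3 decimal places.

Rachford–Rice: g(V/F) = Σ zᵢ(Kᵢ−1)/(1+V/F(Kᵢ−1)) = 0.
Feasibility: ΣzᵢKᵢ = 1.332, Σzᵢ/Kᵢ = 1.962 — both > 1, two phases present.
Newton–Raphson from V/F = 0.5:
  V/F = 0.500: g = -0.1714, g' = -0.933 → V/F = 0.316
  V/F = 0.316: g = -0.0068, g' = -0.891 → V/F = 0.309
Converged at V/F = 0.309.

V/F = 0.309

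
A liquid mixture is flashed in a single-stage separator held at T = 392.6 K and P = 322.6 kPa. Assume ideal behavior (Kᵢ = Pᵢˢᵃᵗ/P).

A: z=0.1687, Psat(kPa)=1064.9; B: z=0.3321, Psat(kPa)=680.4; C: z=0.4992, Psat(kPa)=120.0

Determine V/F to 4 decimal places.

V/F = 0.4492

Raoult's law: Kᵢ = Pᵢˢᵃᵗ/P = Pᵢˢᵃᵗ/322.6.
  K_A = 1064.9/322.6 = 3.300992, K_B = 680.4/322.6 = 2.109113, K_C = 120.0/322.6 = 0.371978
Material balance + equilibrium reduce to Σ zᵢ(Kᵢ−1)/(1+V/F(Kᵢ−1)) = 0.
Check two-phase: ΣzᵢKᵢ = 1.4430 > 1 and Σzᵢ/Kᵢ = 1.5506 > 1, so g(0) = 0.4430 > 0 and g(1) = -0.5506 < 0.
Newton–Raphson from V/F = 0.52:
  V/F = 0.5200: g = -0.05521, g' = -0.7836 → V/F = 0.4495
  V/F = 0.4495: g = -0.00024, g' = -0.7800 → V/F = 0.4492
Converged at V/F = 0.4492.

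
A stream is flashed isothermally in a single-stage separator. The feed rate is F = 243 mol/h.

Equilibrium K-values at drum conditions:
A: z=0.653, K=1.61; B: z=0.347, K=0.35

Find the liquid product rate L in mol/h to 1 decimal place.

L = 137.1 mol/h

Let β = V/F and solve Σ zᵢ(Kᵢ−1)/(1+β(Kᵢ−1)) = 0.
g(0) = ΣzᵢKᵢ − 1 = 0.173 and g(1) = 1 − Σzᵢ/Kᵢ = -0.397, so a root lies in (0, 1).
Binary case is linear: z₁(K₁−1)(1+β(K₂−1)) + z₂(K₂−1)(1+β(K₁−1)) = 0
⇒ β = [z₁(K₁−1)+z₂(K₂−1)] / [−(K₁−1)(K₂−1)] = 0.1728/0.3965 = 0.436
Then V = β·F = 0.4358·243 = 105.9 mol/h and L = F − V = 137.1 mol/h.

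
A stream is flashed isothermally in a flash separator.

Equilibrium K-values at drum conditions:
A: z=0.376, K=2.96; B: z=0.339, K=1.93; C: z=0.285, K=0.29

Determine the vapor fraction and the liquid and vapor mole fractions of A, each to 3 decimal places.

ψ = 0.799, x_A = 0.146, y_A = 0.434

Rachford–Rice: g(ψ) = Σ zᵢ(Kᵢ−1)/(1+ψ(Kᵢ−1)) = 0.
g(0) = ΣzᵢKᵢ − 1 = 0.850 and g(1) = 1 − Σzᵢ/Kᵢ = -0.285, so a root lies in (0, 1).
Newton–Raphson from ψ = 0.5:
  ψ = 0.500: g = 0.2737, g' = -0.850 → ψ = 0.822
  ψ = 0.822: g = -0.0249, g' = -1.134 → ψ = 0.800
  ψ = 0.800: g = -0.0006, g' = -1.085 → ψ = 0.799
Converged at ψ = 0.799.
Compositions from xᵢ = zᵢ/(1+ψ(Kᵢ−1)), yᵢ = Kᵢxᵢ:
  A: x = 0.146, y = 0.434
  B: x = 0.194, y = 0.375
  C: x = 0.659, y = 0.191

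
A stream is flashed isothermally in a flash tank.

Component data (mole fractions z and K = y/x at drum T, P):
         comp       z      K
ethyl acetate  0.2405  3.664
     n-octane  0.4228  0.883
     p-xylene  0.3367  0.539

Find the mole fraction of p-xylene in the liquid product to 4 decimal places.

Material balance + equilibrium reduce to Σ zᵢ(Kᵢ−1)/(1+V/F(Kᵢ−1)) = 0.
Feasibility: ΣzᵢKᵢ = 1.4360, Σzᵢ/Kᵢ = 1.1691 — both > 1, two phases present.
Iterate (Newton) starting at V/F = 0.3:
  V/F = 0.3000: g = 0.12470, g' = -0.6298 → V/F = 0.4980
  V/F = 0.4980: g = 0.02137, g' = -0.4424 → V/F = 0.5463
  V/F = 0.5463: g = 0.00062, g' = -0.4176 → V/F = 0.5478
Converged at V/F = 0.5478.
Compositions from xᵢ = zᵢ/(1+V/F(Kᵢ−1)), yᵢ = Kᵢxᵢ:
  ethyl acetate: x = 0.0978, y = 0.3583
  n-octane: x = 0.4518, y = 0.3989
  p-xylene: x = 0.4505, y = 0.2428

x_p-xylene = 0.4505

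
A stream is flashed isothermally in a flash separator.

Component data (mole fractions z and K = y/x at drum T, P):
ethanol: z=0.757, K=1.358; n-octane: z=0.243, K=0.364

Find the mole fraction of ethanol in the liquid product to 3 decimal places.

Binary case is linear: z₁(K₁−1)(1+V/F(K₂−1)) + z₂(K₂−1)(1+V/F(K₁−1)) = 0
⇒ V/F = [z₁(K₁−1)+z₂(K₂−1)] / [−(K₁−1)(K₂−1)] = 0.1165/0.2277 = 0.511
Compositions from xᵢ = zᵢ/(1+V/F(Kᵢ−1)), yᵢ = Kᵢxᵢ:
  ethanol: x = 0.640, y = 0.869
  n-octane: x = 0.360, y = 0.131

x_ethanol = 0.640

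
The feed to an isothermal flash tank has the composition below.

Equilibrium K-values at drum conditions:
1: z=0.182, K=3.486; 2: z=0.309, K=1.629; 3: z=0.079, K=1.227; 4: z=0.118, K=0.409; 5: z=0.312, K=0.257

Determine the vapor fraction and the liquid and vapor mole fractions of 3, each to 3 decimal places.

Iterate (Newton) starting at ψ = 0.33:
  ψ = 0.330: g = 0.0324, g' = -0.793 → ψ = 0.371
Converged at ψ = 0.371.
Compositions from xᵢ = zᵢ/(1+ψ(Kᵢ−1)), yᵢ = Kᵢxᵢ:
  1: x = 0.095, y = 0.330
  2: x = 0.251, y = 0.408
  3: x = 0.073, y = 0.089
  4: x = 0.151, y = 0.062
  5: x = 0.431, y = 0.111

ψ = 0.371, x_3 = 0.073, y_3 = 0.089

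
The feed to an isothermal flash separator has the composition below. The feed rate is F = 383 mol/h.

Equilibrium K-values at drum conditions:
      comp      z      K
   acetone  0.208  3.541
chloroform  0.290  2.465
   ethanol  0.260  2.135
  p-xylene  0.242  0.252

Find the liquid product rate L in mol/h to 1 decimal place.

Material balance + equilibrium reduce to Σ zᵢ(Kᵢ−1)/(1+ψ(Kᵢ−1)) = 0.
g(0) = ΣzᵢKᵢ − 1 = 1.067 and g(1) = 1 − Σzᵢ/Kᵢ = -0.258, so a root lies in (0, 1).
Iterate (Newton) starting at ψ = 0.61:
  ψ = 0.610: g = 0.2731, g' = -0.955 → ψ = 0.896
  ψ = 0.896: g = -0.0574, g' = -1.568 → ψ = 0.859
  ψ = 0.859: g = -0.0032, g' = -1.401 → ψ = 0.857
Converged at ψ = 0.857.
Then V = ψ·F = 0.8570·383 = 328.2 mol/h and L = F − V = 54.8 mol/h.

L = 54.8 mol/h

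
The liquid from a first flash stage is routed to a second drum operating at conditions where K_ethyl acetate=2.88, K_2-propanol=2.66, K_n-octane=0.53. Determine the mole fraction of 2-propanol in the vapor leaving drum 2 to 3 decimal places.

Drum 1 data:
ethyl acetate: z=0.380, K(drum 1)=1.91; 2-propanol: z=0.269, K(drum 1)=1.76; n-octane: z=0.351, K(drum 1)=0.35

y_2-propanol (drum 2) = 0.247

Drum 1:
Iterate (Newton) starting at ψ₁ = 0.5:
  ψ₁ = 0.500: g = 0.0478, g' = -0.556 → ψ₁ = 0.586
  ψ₁ = 0.586: g = -0.0016, g' = -0.595 → ψ₁ = 0.583
Converged at ψ₁ = 0.583.
Drum-1 compositions:
  ethyl acetate: x = 0.248, y = 0.474
  2-propanol: x = 0.186, y = 0.328
  n-octane: x = 0.565, y = 0.198
Drum-2 feed = drum-1 liquid: z₂ = (0.2482, 0.1864, 0.5654).
Drum 2:
Material balance + equilibrium reduce to Σ zᵢ(Kᵢ−1)/(1+ψ₂(Kᵢ−1)) = 0.
g(0) = ΣzᵢKᵢ − 1 = 0.510 and g(1) = 1 − Σzᵢ/Kᵢ = -0.223, so a root lies in (0, 1).
Newton–Raphson from ψ₂ = 0.31:
  ψ₂ = 0.310: g = 0.1880, g' = -0.745 → ψ₂ = 0.562
  ψ₂ = 0.562: g = 0.0256, g' = -0.575 → ψ₂ = 0.607
Converged at ψ₂ = 0.607.
  ethyl acetate: x = 0.116, y = 0.334
  2-propanol: x = 0.093, y = 0.247
  n-octane: x = 0.791, y = 0.419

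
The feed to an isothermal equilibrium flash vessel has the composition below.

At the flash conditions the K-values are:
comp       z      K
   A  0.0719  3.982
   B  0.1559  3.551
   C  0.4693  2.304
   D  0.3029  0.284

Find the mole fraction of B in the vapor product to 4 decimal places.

Newton iteration, V/F⁰ = 0.48:
  V/F = 0.4800: g = 0.31291, g' = -0.9755 → V/F = 0.8008
  V/F = 0.8008: g = -0.01495, g' = -1.2093 → V/F = 0.7884
  V/F = 0.7884: g = -0.00017, g' = -1.1815 → V/F = 0.7882
Converged at V/F = 0.7882.
Compositions from xᵢ = zᵢ/(1+V/F(Kᵢ−1)), yᵢ = Kᵢxᵢ:
  A: x = 0.0215, y = 0.0855
  B: x = 0.0518, y = 0.1839
  C: x = 0.2314, y = 0.5332
  D: x = 0.6953, y = 0.1975

y_B = 0.1839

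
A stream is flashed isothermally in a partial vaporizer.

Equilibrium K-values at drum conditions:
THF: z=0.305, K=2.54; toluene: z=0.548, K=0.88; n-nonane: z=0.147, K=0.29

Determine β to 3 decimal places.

Iterate (Newton) starting at β = 0.5:
  β = 0.500: g = 0.0336, g' = -0.418 → β = 0.580
Converged at β = 0.580.

β = 0.580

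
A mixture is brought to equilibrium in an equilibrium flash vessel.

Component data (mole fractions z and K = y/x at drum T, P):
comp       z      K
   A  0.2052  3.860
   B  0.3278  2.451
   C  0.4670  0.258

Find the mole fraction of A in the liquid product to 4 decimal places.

x_A = 0.0874

Rachford–Rice: g(V/F) = Σ zᵢ(Kᵢ−1)/(1+V/F(Kᵢ−1)) = 0.
g(0) = ΣzᵢKᵢ − 1 = 0.7160 and g(1) = 1 − Σzᵢ/Kᵢ = -0.9970, so a root lies in (0, 1).
Iterate (Newton) starting at V/F = 0.5:
  V/F = 0.5000: g = -0.03373, g' = -1.1659 → V/F = 0.4711
  V/F = 0.4711: g = -0.00016, g' = -1.1558 → V/F = 0.4709
Converged at V/F = 0.4709.
Compositions from xᵢ = zᵢ/(1+V/F(Kᵢ−1)), yᵢ = Kᵢxᵢ:
  A: x = 0.0874, y = 0.3375
  B: x = 0.1947, y = 0.4773
  C: x = 0.7178, y = 0.1852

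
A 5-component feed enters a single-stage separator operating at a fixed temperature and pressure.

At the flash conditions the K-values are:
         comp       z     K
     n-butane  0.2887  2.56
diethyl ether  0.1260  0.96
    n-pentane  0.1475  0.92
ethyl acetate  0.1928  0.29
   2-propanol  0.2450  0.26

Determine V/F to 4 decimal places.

V/F = 0.1379

Rachford–Rice: g(V/F) = Σ zᵢ(Kᵢ−1)/(1+V/F(Kᵢ−1)) = 0.
Feasibility: ΣzᵢKᵢ = 1.1153, Σzᵢ/Kᵢ = 2.0115 — both > 1, two phases present.
Newton–Raphson from V/F = 0.5:
  V/F = 0.5000: g = -0.26442, g' = -0.7946 → V/F = 0.1672
  V/F = 0.1672: g = -0.02208, g' = -0.7430 → V/F = 0.1375
  V/F = 0.1375: g = 0.00029, g' = -0.7631 → V/F = 0.1379
Converged at V/F = 0.1379.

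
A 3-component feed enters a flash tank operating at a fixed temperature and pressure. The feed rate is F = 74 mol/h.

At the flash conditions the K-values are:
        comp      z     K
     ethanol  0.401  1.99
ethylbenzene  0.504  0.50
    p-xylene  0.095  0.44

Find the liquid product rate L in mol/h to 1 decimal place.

Rachford–Rice: g(V/F) = Σ zᵢ(Kᵢ−1)/(1+V/F(Kᵢ−1)) = 0.
Check two-phase: ΣzᵢKᵢ = 1.092 > 1 and Σzᵢ/Kᵢ = 1.425 > 1, so g(0) = 0.092 > 0 and g(1) = -0.425 < 0.
Iterate (Newton) starting at V/F = 0.44:
  V/F = 0.440: g = -0.1171, g' = -0.450 → V/F = 0.180
  V/F = 0.180: g = 0.0009, g' = -0.472 → V/F = 0.182
Converged at V/F = 0.182.
Then V = V/F·F = 0.1818·74 = 13.5 mol/h and L = F − V = 60.5 mol/h.

L = 60.5 mol/h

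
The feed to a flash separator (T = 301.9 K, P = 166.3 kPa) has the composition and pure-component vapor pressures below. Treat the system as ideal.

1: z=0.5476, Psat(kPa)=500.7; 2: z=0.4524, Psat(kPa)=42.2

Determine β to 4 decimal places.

β = 0.5088

Raoult's law: Kᵢ = Pᵢˢᵃᵗ/P = Pᵢˢᵃᵗ/166.3.
  K_1 = 500.7/166.3 = 3.010824, K_2 = 42.2/166.3 = 0.253758
Material balance + equilibrium reduce to Σ zᵢ(Kᵢ−1)/(1+β(Kᵢ−1)) = 0.
Check two-phase: ΣzᵢKᵢ = 1.7635 > 1 and Σzᵢ/Kᵢ = 1.9647 > 1, so g(0) = 0.7635 > 0 and g(1) = -0.9647 < 0.
Iterate (Newton) starting at β = 0.54:
  β = 0.5400: g = -0.03756, g' = -1.2157 → β = 0.5091
  β = 0.5091: g = -0.00033, g' = -1.1959 → β = 0.5088
Converged at β = 0.5088.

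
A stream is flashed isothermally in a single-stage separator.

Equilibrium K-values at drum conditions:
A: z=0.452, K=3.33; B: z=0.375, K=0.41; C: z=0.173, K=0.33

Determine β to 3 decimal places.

Rachford–Rice: g(β) = Σ zᵢ(Kᵢ−1)/(1+β(Kᵢ−1)) = 0.
g(0) = ΣzᵢKᵢ − 1 = 0.716 and g(1) = 1 − Σzᵢ/Kᵢ = -0.575, so a root lies in (0, 1).
Newton iteration, β⁰ = 0.5:
  β = 0.500: g = -0.0017, g' = -0.962 → β = 0.498
Converged at β = 0.498.

β = 0.498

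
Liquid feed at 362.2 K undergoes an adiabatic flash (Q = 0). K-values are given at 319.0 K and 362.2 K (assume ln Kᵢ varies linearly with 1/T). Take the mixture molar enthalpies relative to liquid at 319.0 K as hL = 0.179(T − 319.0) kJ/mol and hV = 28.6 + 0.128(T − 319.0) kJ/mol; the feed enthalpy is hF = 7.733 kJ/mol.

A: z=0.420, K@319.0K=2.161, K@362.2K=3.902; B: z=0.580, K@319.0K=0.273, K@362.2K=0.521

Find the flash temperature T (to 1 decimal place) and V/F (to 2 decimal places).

Adiabatic flash: solve Rachford–Rice at each trial T, then check hF = ψ·hV(T) + (1−ψ)·hL(T).
  T = 319.0 K: K = (2.161, 0.273), RR gives ψ = 0.078, H_out = 2.235 kJ/mol
  T = 362.2 K: K = (3.902, 0.521), RR gives ψ = 0.677, H_out = 25.602 kJ/mol
  T = 340.6 K: K = (2.959, 0.385), RR gives ψ = 0.387, H_out = 14.502 kJ/mol
  T = 329.8 K: K = (2.542, 0.326), RR gives ψ = 0.247, H_out = 8.859 kJ/mol
  T = 324.4 K: K = (2.347, 0.299), RR gives ψ = 0.168, H_out = 5.733 kJ/mol
  T = 327.1 K: K = (2.443, 0.312), RR gives ψ = 0.209, H_out = 7.333 kJ/mol
  T = 328.5 K: K = (2.494, 0.319), RR gives ψ = 0.229, H_out = 8.133 kJ/mol
Linear interpolation between T = 327.1 (H_out = 7.333) and T = 328.5 (H_out = 8.133) on hF = 7.733 gives T ≈ 327.8 K, at which ψ = 0.22.

T = 327.8 K, V/F = 0.22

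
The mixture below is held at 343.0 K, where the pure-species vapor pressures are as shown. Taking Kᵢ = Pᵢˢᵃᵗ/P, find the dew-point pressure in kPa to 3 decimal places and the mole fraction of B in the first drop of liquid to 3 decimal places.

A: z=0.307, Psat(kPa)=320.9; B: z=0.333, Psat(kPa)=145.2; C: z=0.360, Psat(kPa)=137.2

At the dew point ψ → 1, so Σzᵢ/Kᵢ = 1 with Kᵢ = Pᵢˢᵃᵗ/P ⇒ 1/P = Σzᵢ/Pᵢˢᵃᵗ.
1/P = 0.307/320.9 + 0.333/145.2 + 0.360/137.2 = 0.005874 ⇒ P = 170.242 kPa
xᵢ = zᵢP/Pᵢˢᵃᵗ ⇒ x_B = 0.333·170.242/145.2 = 0.390

Pdew = 170.242 kPa, x_B = 0.390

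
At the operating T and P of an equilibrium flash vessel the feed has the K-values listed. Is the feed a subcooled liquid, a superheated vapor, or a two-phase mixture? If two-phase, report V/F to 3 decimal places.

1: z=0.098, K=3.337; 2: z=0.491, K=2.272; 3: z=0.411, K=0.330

ΣzᵢKᵢ = 1.578; Σzᵢ/Kᵢ = 1.491.
Both exceed 1, so a two-phase solution exists.
Rachford–Rice: g(ψ) = Σ zᵢ(Kᵢ−1)/(1+ψ(Kᵢ−1)) = 0.
Newton–Raphson from ψ = 0.5:
  ψ = 0.500: g = 0.0733, g' = -0.828 → ψ = 0.589
  ψ = 0.589: g = -0.0010, g' = -0.858 → ψ = 0.587
Converged at ψ = 0.587.

two-phase, V/F = 0.587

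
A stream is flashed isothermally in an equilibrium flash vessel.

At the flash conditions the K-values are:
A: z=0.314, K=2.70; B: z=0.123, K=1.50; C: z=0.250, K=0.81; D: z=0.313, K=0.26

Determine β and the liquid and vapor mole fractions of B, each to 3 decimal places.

β = 0.384, x_B = 0.103, y_B = 0.155

Let β = V/F and solve Σ zᵢ(Kᵢ−1)/(1+β(Kᵢ−1)) = 0.
Feasibility: ΣzᵢKᵢ = 1.316, Σzᵢ/Kᵢ = 1.711 — both > 1, two phases present.
Newton iteration, β⁰ = 0.5:
  β = 0.500: g = -0.0824, g' = -0.728 → β = 0.387
  β = 0.387: g = -0.0022, g' = -0.699 → β = 0.384
Converged at β = 0.384.
Compositions from xᵢ = zᵢ/(1+β(Kᵢ−1)), yᵢ = Kᵢxᵢ:
  A: x = 0.190, y = 0.513
  B: x = 0.103, y = 0.155
  C: x = 0.270, y = 0.218
  D: x = 0.437, y = 0.114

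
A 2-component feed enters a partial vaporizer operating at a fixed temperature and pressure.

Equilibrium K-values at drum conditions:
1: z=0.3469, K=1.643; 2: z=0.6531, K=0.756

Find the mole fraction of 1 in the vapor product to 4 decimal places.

Let ψ = V/F and solve Σ zᵢ(Kᵢ−1)/(1+ψ(Kᵢ−1)) = 0.
Check two-phase: ΣzᵢKᵢ = 1.0637 > 1 and Σzᵢ/Kᵢ = 1.0750 > 1, so g(0) = 0.0637 > 0 and g(1) = -0.0750 < 0.
Binary case is linear: z₁(K₁−1)(1+ψ(K₂−1)) + z₂(K₂−1)(1+ψ(K₁−1)) = 0
⇒ ψ = [z₁(K₁−1)+z₂(K₂−1)] / [−(K₁−1)(K₂−1)] = 0.06370/0.15689 = 0.4060
Compositions from xᵢ = zᵢ/(1+ψ(Kᵢ−1)), yᵢ = Kᵢxᵢ:
  1: x = 0.2751, y = 0.4520
  2: x = 0.7249, y = 0.5480

y_1 = 0.4520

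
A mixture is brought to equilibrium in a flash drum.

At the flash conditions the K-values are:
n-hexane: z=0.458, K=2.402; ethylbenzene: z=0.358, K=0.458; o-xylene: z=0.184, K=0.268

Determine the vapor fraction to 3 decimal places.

ψ = 0.364

Newton iteration, ψ⁰ = 0.5:
  ψ = 0.500: g = -0.1011, g' = -0.754 → ψ = 0.366
  ψ = 0.366: g = -0.0016, g' = -0.741 → ψ = 0.364
Converged at ψ = 0.364.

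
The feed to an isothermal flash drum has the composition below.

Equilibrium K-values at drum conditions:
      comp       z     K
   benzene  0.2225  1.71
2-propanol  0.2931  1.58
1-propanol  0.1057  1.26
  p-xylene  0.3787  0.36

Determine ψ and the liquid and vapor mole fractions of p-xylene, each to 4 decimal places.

ψ = 0.3015, x_p-xylene = 0.4692, y_p-xylene = 0.1689

Let ψ = V/F and solve Σ zᵢ(Kᵢ−1)/(1+ψ(Kᵢ−1)) = 0.
g(0) = ΣzᵢKᵢ − 1 = 0.1131 and g(1) = 1 − Σzᵢ/Kᵢ = -0.4515, so a root lies in (0, 1).
Newton–Raphson from ψ = 0.5:
  ψ = 0.5000: g = -0.08374, g' = -0.4614 → ψ = 0.3185
  ψ = 0.3185: g = -0.00672, g' = -0.3957 → ψ = 0.3015
Converged at ψ = 0.3015.
Compositions from xᵢ = zᵢ/(1+ψ(Kᵢ−1)), yᵢ = Kᵢxᵢ:
  benzene: x = 0.1833, y = 0.3134
  2-propanol: x = 0.2495, y = 0.3942
  1-propanol: x = 0.0980, y = 0.1235
  p-xylene: x = 0.4692, y = 0.1689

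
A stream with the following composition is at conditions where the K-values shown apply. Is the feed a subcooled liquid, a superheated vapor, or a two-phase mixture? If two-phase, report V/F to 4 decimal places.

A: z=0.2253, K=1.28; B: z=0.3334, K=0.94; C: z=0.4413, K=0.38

subcooled liquid

ΣzᵢKᵢ = 0.7695; Σzᵢ/Kᵢ = 1.6920.
Since ΣzᵢKᵢ < 1 the mixture is below its bubble point — single liquid phase.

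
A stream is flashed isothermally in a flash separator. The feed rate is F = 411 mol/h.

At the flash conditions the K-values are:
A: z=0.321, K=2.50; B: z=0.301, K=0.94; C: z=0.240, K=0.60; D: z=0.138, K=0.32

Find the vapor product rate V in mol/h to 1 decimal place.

V = 200.3 mol/h

Rachford–Rice: g(β) = Σ zᵢ(Kᵢ−1)/(1+β(Kᵢ−1)) = 0.
Check two-phase: ΣzᵢKᵢ = 1.274 > 1 and Σzᵢ/Kᵢ = 1.280 > 1, so g(0) = 0.274 > 0 and g(1) = -0.280 < 0.
Iterate (Newton) starting at β = 0.5:
  β = 0.500: g = -0.0057, g' = -0.443 → β = 0.487
Converged at β = 0.487.
Then V = β·F = 0.4873·411 = 200.3 mol/h and L = F − V = 210.7 mol/h.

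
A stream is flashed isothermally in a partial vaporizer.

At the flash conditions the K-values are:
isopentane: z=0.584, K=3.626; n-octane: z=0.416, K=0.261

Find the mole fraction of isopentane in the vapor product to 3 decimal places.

y_isopentane = 0.796

Binary case is linear: z₁(K₁−1)(1+β(K₂−1)) + z₂(K₂−1)(1+β(K₁−1)) = 0
⇒ β = [z₁(K₁−1)+z₂(K₂−1)] / [−(K₁−1)(K₂−1)] = 1.2262/1.9406 = 0.632
Compositions from xᵢ = zᵢ/(1+β(Kᵢ−1)), yᵢ = Kᵢxᵢ:
  isopentane: x = 0.220, y = 0.796
  n-octane: x = 0.780, y = 0.204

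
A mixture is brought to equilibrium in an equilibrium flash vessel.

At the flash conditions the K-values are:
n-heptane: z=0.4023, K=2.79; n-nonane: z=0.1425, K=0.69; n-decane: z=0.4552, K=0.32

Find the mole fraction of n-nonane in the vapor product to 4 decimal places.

y_n-nonane = 0.1097

Let ψ = V/F and solve Σ zᵢ(Kᵢ−1)/(1+ψ(Kᵢ−1)) = 0.
Feasibility: ΣzᵢKᵢ = 1.3664, Σzᵢ/Kᵢ = 1.7732 — both > 1, two phases present.
Iterate (Newton) starting at ψ = 0.7:
  ψ = 0.7000: g = -0.32751, g' = -1.0429 → ψ = 0.3860
  ψ = 0.3860: g = -0.04397, g' = -0.8555 → ψ = 0.3346
  ψ = 0.3346: g = 0.00042, g' = -0.8740 → ψ = 0.3350
Converged at ψ = 0.3350.
Compositions from xᵢ = zᵢ/(1+ψ(Kᵢ−1)), yᵢ = Kᵢxᵢ:
  n-heptane: x = 0.2515, y = 0.7016
  n-nonane: x = 0.1590, y = 0.1097
  n-decane: x = 0.5895, y = 0.1886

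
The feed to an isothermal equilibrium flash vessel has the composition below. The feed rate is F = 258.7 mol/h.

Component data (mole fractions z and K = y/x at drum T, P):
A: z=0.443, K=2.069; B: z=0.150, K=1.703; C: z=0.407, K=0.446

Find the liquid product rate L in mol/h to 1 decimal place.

Rachford–Rice: g(ψ) = Σ zᵢ(Kᵢ−1)/(1+ψ(Kᵢ−1)) = 0.
g(0) = ΣzᵢKᵢ − 1 = 0.354 and g(1) = 1 − Σzᵢ/Kᵢ = -0.215, so a root lies in (0, 1).
Newton iteration, ψ⁰ = 0.44:
  ψ = 0.440: g = 0.1045, g' = -0.496 → ψ = 0.651
  ψ = 0.651: g = -0.0009, g' = -0.516 → ψ = 0.649
Converged at ψ = 0.649.
Then V = ψ·F = 0.6489·258.7 = 167.9 mol/h and L = F − V = 90.8 mol/h.

L = 90.8 mol/h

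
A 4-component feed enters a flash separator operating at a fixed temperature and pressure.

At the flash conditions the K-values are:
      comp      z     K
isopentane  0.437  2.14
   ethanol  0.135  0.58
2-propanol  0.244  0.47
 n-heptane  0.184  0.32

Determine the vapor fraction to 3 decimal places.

ψ = 0.292

Rachford–Rice: g(ψ) = Σ zᵢ(Kᵢ−1)/(1+ψ(Kᵢ−1)) = 0.
Feasibility: ΣzᵢKᵢ = 1.187, Σzᵢ/Kᵢ = 1.531 — both > 1, two phases present.
Newton–Raphson from ψ = 0.5:
  ψ = 0.500: g = -0.1200, g' = -0.591 → ψ = 0.297
  ψ = 0.297: g = -0.0028, g' = -0.578 → ψ = 0.292
Converged at ψ = 0.292.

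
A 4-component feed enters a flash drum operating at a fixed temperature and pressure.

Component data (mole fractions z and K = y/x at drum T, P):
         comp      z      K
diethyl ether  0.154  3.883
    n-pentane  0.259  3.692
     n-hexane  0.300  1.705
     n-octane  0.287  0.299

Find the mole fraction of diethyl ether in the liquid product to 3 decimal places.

x_diethyl ether = 0.045

Newton–Raphson from β = 0.5:
  β = 0.500: g = 0.3257, g' = -0.972 → β = 0.835
  β = 0.835: g = -0.0073, g' = -1.168 → β = 0.829
Converged at β = 0.829.
Compositions from xᵢ = zᵢ/(1+β(Kᵢ−1)), yᵢ = Kᵢxᵢ:
  diethyl ether: x = 0.045, y = 0.176
  n-pentane: x = 0.080, y = 0.296
  n-hexane: x = 0.189, y = 0.323
  n-octane: x = 0.685, y = 0.205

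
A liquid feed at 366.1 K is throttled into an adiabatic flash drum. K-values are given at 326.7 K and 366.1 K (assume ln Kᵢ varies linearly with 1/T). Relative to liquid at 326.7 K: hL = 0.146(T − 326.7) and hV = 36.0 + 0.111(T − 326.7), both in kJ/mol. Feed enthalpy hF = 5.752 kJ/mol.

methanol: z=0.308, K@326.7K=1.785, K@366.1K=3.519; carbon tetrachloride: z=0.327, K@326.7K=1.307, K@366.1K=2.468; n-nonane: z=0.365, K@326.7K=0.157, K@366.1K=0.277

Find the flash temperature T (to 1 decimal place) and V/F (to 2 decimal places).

T = 329.1 K, V/F = 0.15

Adiabatic flash: solve Rachford–Rice at each trial T, then check hF = ψ·hV(T) + (1−ψ)·hL(T).
  T = 326.7 K: K = (1.785, 1.307, 0.157), RR gives ψ = 0.071, H_out = 2.554 kJ/mol
  T = 366.1 K: K = (3.519, 2.468, 0.277), RR gives ψ = 0.686, H_out = 29.502 kJ/mol
  T = 346.4 K: K = (2.555, 1.829, 0.212), RR gives ψ = 0.486, H_out = 20.029 kJ/mol
  T = 336.5 K: K = (2.145, 1.552, 0.183), RR gives ψ = 0.331, H_out = 13.220 kJ/mol
  T = 331.6 K: K = (1.959, 1.426, 0.170), RR gives ψ = 0.221, H_out = 8.634 kJ/mol
  T = 329.1 K: K = (1.869, 1.365, 0.163), RR gives ψ = 0.151, H_out = 5.771 kJ/mol
Linear interpolation between T = 326.7 (H_out = 2.554) and T = 329.1 (H_out = 5.771) on hF = 5.752 gives T ≈ 329.1 K, at which ψ = 0.15.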